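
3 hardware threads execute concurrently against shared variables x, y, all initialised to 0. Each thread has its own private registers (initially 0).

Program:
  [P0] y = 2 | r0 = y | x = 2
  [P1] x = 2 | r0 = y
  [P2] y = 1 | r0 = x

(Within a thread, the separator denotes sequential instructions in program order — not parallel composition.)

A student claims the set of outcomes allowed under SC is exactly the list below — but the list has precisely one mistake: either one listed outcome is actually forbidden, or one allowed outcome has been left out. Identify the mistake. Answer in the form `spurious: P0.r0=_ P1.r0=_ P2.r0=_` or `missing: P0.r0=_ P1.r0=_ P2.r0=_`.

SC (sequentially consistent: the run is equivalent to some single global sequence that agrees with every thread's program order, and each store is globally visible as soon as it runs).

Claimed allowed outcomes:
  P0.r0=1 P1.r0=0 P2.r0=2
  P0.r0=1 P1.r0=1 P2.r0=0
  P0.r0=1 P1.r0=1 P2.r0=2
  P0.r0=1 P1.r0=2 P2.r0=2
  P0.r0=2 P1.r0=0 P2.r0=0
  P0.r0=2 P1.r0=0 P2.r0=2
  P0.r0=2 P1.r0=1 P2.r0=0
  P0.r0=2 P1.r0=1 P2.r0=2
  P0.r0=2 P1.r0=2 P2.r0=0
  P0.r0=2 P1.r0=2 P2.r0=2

outcome vector order: (P0.r0,P1.r0,P2.r0)
under SC → (1,0,2), (1,1,0), (1,1,2), (1,2,2), (2,0,2), (2,1,0), (2,1,2), (2,2,0), (2,2,2)
claimed∖SC = {(2,0,0)}

spurious: P0.r0=2 P1.r0=0 P2.r0=0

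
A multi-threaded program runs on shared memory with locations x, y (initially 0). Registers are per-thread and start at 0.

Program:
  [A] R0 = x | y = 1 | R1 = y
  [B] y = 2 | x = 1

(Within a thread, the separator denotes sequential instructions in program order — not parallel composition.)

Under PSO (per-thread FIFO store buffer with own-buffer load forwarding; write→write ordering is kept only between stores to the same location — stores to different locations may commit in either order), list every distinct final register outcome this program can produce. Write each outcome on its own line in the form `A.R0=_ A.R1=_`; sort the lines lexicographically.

A.R0=0 A.R1=1
A.R0=0 A.R1=2
A.R0=1 A.R1=1
A.R0=1 A.R1=2

outcome vector order: (A.R0,A.R1)
|PSO outcomes| = 4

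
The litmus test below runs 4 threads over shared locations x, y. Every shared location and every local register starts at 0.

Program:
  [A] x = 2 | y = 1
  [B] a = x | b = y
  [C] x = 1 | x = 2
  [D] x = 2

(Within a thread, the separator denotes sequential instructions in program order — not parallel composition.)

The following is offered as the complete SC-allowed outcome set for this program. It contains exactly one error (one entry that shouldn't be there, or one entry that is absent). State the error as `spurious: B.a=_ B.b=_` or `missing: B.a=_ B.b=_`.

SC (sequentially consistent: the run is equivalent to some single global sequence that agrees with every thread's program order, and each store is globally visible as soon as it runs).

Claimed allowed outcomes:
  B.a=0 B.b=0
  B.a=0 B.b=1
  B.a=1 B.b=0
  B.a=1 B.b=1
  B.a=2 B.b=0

outcome vector order: (B.a,B.b)
SC (6): (0,0), (0,1), (1,0), (1,1), (2,0), (2,1)
SC∖claimed = {(2,1)}

missing: B.a=2 B.b=1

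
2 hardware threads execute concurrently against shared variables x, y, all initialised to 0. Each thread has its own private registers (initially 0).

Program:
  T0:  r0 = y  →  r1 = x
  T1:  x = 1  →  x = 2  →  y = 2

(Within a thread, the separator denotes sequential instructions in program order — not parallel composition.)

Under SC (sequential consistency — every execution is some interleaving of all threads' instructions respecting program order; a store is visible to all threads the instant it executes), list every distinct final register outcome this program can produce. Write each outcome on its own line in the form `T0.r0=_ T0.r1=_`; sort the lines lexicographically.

T0.r0=0 T0.r1=0
T0.r0=0 T0.r1=1
T0.r0=0 T0.r1=2
T0.r0=2 T0.r1=2

outcome vector order: (T0.r0,T0.r1)
|SC outcomes| = 4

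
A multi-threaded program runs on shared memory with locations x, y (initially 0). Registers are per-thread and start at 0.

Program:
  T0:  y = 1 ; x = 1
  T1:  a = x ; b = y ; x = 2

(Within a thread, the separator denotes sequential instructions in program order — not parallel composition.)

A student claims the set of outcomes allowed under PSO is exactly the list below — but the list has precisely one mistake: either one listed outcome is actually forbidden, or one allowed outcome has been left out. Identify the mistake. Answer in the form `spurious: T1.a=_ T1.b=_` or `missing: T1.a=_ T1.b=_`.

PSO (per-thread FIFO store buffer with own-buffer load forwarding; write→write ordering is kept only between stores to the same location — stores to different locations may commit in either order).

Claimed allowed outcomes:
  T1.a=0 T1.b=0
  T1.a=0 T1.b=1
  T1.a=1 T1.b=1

missing: T1.a=1 T1.b=0

outcome vector order: (T1.a,T1.b)
under PSO → 00; 01; 10; 11
PSO∖claimed = {10}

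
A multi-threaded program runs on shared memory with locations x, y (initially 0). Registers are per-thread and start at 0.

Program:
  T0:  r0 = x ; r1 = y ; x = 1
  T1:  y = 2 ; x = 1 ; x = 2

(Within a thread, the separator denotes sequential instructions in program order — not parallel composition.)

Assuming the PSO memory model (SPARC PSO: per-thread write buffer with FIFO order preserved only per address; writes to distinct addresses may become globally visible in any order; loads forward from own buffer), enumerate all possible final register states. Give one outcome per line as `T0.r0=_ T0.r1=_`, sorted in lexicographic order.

outcome vector order: (T0.r0,T0.r1)
|PSO outcomes| = 6

T0.r0=0 T0.r1=0
T0.r0=0 T0.r1=2
T0.r0=1 T0.r1=0
T0.r0=1 T0.r1=2
T0.r0=2 T0.r1=0
T0.r0=2 T0.r1=2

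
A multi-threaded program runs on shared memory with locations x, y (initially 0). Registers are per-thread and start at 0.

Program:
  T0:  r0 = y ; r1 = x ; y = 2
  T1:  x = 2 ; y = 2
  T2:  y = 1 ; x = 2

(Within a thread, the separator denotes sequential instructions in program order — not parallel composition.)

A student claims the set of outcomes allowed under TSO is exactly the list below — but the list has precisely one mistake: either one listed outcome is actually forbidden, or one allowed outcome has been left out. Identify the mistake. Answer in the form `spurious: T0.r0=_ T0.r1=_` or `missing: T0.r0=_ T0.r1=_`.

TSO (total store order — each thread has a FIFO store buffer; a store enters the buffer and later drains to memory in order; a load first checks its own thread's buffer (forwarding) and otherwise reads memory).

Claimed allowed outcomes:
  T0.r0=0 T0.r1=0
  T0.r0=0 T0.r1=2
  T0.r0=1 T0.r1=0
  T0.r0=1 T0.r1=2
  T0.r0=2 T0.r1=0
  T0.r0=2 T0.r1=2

spurious: T0.r0=2 T0.r1=0

outcome vector order: (T0.r0,T0.r1)
under TSO → (0,0), (0,2), (1,0), (1,2), (2,2)
claimed∖TSO = {(2,0)}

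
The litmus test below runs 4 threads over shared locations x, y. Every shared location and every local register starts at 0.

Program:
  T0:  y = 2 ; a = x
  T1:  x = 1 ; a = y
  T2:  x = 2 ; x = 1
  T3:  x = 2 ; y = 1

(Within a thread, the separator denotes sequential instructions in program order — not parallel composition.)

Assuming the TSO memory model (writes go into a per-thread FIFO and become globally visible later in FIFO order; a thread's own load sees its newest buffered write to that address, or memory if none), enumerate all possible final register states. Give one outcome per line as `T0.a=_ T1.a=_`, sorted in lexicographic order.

outcome vector order: (T0.a,T1.a)
|TSO outcomes| = 9

T0.a=0 T1.a=0
T0.a=0 T1.a=1
T0.a=0 T1.a=2
T0.a=1 T1.a=0
T0.a=1 T1.a=1
T0.a=1 T1.a=2
T0.a=2 T1.a=0
T0.a=2 T1.a=1
T0.a=2 T1.a=2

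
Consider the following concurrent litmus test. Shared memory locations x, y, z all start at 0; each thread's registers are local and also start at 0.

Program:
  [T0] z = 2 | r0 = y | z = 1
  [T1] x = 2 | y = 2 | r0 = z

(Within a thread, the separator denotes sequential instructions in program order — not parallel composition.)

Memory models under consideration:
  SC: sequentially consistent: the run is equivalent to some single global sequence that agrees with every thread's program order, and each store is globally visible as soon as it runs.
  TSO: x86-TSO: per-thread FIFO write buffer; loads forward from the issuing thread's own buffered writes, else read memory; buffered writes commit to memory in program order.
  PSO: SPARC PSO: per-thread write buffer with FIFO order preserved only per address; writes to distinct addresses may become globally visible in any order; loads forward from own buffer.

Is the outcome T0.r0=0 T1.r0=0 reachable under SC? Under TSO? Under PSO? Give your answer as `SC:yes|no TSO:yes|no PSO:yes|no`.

SC:no TSO:yes PSO:yes

outcome vector order: (T0.r0,T1.r0)
SC (5): 01; 02; 20; 21; 22
TSO (6): 00; 01; 02; 20; 21; 22
PSO (6): 00; 01; 02; 20; 21; 22
target 00 ∈ {TSO,PSO}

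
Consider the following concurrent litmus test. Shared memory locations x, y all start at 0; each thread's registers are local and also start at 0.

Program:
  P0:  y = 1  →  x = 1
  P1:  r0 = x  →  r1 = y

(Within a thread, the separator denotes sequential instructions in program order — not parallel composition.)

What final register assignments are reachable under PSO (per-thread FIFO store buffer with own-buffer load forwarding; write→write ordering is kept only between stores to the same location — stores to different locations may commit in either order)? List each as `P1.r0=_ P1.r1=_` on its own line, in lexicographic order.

outcome vector order: (P1.r0,P1.r1)
|PSO outcomes| = 4

P1.r0=0 P1.r1=0
P1.r0=0 P1.r1=1
P1.r0=1 P1.r1=0
P1.r0=1 P1.r1=1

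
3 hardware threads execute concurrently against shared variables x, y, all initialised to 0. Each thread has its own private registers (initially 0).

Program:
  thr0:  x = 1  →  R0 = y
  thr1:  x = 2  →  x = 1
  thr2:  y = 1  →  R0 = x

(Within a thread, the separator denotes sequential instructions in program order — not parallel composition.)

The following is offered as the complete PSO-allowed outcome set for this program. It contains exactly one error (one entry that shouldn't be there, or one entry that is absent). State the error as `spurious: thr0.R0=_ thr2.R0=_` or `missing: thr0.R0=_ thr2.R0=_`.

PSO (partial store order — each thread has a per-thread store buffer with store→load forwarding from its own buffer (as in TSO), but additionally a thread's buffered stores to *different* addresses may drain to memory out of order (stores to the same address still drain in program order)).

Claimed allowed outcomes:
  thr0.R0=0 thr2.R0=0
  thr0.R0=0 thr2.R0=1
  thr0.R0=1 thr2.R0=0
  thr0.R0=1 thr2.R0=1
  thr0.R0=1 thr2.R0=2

missing: thr0.R0=0 thr2.R0=2

outcome vector order: (thr0.R0,thr2.R0)
under PSO → 0/0, 0/1, 0/2, 1/0, 1/1, 1/2
PSO∖claimed = {0/2}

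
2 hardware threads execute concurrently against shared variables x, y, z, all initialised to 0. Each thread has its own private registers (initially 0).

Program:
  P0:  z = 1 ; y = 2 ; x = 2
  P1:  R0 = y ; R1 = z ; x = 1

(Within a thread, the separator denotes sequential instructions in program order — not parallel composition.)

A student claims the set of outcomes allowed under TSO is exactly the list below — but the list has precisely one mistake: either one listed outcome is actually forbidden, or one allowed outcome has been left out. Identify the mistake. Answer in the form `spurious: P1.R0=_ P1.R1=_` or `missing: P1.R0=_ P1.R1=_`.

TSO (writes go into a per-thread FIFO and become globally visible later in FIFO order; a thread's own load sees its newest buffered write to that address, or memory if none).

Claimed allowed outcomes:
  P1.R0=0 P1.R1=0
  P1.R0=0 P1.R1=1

outcome vector order: (P1.R0,P1.R1)
[TSO] allowed = {00; 01; 21}
TSO∖claimed = {21}

missing: P1.R0=2 P1.R1=1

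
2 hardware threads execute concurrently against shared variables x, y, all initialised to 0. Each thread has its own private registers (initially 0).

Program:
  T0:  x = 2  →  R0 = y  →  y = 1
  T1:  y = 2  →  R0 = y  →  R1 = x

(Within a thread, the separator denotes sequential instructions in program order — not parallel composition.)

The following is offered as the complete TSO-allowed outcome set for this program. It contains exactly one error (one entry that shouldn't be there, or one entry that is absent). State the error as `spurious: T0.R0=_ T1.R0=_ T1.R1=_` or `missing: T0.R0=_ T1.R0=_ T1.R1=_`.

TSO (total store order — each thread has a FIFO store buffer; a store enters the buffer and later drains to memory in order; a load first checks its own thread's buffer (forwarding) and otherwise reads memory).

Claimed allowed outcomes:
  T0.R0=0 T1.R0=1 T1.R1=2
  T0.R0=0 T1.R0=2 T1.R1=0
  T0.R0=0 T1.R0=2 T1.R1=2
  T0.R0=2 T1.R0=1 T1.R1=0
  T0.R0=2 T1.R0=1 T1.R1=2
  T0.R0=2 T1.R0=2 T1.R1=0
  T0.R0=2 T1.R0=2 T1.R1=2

spurious: T0.R0=2 T1.R0=1 T1.R1=0

outcome vector order: (T0.R0,T1.R0,T1.R1)
under TSO → (0,1,2) (0,2,0) (0,2,2) (2,1,2) (2,2,0) (2,2,2)
claimed∖TSO = {(2,1,0)}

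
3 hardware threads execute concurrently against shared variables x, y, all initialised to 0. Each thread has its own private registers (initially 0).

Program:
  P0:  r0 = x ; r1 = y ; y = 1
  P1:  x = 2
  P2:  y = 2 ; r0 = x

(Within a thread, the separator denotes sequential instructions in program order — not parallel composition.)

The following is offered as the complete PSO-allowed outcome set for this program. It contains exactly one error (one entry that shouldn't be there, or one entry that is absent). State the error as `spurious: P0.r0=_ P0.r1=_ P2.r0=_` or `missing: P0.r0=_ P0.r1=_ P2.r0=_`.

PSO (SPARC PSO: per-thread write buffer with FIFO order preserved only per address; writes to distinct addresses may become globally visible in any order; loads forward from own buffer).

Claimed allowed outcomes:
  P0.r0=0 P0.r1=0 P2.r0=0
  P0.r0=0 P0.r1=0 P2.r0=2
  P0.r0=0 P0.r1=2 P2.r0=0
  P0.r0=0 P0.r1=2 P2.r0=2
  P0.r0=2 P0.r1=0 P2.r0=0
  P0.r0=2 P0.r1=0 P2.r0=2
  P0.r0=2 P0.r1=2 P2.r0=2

missing: P0.r0=2 P0.r1=2 P2.r0=0

outcome vector order: (P0.r0,P0.r1,P2.r0)
PSO: 8 outcomes — {0/0/0, 0/0/2, 0/2/0, 0/2/2, 2/0/0, 2/0/2, 2/2/0, 2/2/2}
PSO∖claimed = {2/2/0}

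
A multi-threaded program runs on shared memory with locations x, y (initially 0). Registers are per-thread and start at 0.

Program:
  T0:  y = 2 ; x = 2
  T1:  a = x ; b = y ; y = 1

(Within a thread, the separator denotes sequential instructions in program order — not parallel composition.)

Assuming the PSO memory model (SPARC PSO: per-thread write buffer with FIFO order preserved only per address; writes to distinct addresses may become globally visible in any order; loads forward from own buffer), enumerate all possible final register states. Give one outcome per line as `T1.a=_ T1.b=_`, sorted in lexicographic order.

outcome vector order: (T1.a,T1.b)
|PSO outcomes| = 4

T1.a=0 T1.b=0
T1.a=0 T1.b=2
T1.a=2 T1.b=0
T1.a=2 T1.b=2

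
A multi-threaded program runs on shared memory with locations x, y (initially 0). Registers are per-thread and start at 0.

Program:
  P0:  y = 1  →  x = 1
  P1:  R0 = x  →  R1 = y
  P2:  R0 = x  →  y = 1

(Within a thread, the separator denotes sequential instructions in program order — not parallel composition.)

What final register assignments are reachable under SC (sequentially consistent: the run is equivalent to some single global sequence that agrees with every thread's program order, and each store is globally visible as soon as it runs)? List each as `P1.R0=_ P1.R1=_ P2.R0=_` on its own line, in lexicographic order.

P1.R0=0 P1.R1=0 P2.R0=0
P1.R0=0 P1.R1=0 P2.R0=1
P1.R0=0 P1.R1=1 P2.R0=0
P1.R0=0 P1.R1=1 P2.R0=1
P1.R0=1 P1.R1=1 P2.R0=0
P1.R0=1 P1.R1=1 P2.R0=1

outcome vector order: (P1.R0,P1.R1,P2.R0)
|SC outcomes| = 6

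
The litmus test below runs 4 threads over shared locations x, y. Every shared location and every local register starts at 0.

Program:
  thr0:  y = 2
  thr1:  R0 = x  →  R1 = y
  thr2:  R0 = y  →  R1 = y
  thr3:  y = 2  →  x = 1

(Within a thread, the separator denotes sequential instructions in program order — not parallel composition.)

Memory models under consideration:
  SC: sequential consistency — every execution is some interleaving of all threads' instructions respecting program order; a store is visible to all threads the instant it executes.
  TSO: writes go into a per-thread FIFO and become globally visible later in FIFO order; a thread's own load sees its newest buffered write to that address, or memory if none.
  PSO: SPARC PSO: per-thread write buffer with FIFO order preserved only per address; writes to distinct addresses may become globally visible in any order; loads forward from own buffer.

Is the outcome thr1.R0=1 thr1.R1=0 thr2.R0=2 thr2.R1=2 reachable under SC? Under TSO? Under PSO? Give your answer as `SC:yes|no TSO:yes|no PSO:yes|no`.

outcome vector order: (thr1.R0,thr1.R1,thr2.R0,thr2.R1)
SC: 9 outcomes — {0/0/0/0 0/0/0/2 0/0/2/2 0/2/0/0 0/2/0/2 0/2/2/2 1/2/0/0 1/2/0/2 1/2/2/2}
TSO: 9 outcomes — {0/0/0/0 0/0/0/2 0/0/2/2 0/2/0/0 0/2/0/2 0/2/2/2 1/2/0/0 1/2/0/2 1/2/2/2}
PSO: 12 outcomes — {0/0/0/0 0/0/0/2 0/0/2/2 0/2/0/0 0/2/0/2 0/2/2/2 1/0/0/0 1/0/0/2 1/0/2/2 1/2/0/0 1/2/0/2 1/2/2/2}
target 1/0/2/2 ∈ {PSO}

SC:no TSO:no PSO:yes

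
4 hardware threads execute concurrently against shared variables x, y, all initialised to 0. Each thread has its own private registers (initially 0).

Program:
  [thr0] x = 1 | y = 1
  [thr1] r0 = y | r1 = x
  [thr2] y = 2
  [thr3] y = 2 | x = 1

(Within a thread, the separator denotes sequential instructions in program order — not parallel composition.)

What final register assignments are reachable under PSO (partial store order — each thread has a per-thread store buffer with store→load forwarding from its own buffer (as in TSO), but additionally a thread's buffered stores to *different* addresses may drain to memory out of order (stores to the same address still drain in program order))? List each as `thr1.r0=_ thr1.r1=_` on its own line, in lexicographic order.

outcome vector order: (thr1.r0,thr1.r1)
|PSO outcomes| = 6

thr1.r0=0 thr1.r1=0
thr1.r0=0 thr1.r1=1
thr1.r0=1 thr1.r1=0
thr1.r0=1 thr1.r1=1
thr1.r0=2 thr1.r1=0
thr1.r0=2 thr1.r1=1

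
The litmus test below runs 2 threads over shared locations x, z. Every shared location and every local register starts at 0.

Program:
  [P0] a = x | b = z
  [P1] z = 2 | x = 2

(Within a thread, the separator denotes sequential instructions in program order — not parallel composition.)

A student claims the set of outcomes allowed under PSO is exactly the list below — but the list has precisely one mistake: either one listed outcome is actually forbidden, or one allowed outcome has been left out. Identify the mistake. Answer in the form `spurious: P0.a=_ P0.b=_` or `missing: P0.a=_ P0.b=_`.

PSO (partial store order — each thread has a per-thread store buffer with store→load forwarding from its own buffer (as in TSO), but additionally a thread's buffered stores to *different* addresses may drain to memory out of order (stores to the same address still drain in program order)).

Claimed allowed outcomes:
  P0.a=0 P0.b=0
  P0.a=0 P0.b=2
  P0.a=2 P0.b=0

missing: P0.a=2 P0.b=2

outcome vector order: (P0.a,P0.b)
PSO (4): (0,0), (0,2), (2,0), (2,2)
PSO∖claimed = {(2,2)}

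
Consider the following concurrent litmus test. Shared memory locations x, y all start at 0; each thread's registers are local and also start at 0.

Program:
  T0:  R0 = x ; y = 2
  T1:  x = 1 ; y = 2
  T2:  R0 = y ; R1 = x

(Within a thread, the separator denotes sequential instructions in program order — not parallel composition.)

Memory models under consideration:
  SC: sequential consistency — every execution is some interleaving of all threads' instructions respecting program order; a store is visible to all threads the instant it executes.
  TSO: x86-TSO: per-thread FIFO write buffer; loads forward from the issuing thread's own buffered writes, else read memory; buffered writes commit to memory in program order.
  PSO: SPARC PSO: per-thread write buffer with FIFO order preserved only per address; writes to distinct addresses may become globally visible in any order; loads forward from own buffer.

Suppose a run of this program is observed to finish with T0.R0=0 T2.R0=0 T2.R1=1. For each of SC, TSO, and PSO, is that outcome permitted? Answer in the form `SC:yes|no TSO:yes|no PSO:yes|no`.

outcome vector order: (T0.R0,T2.R0,T2.R1)
under SC → 0/0/0, 0/0/1, 0/2/0, 0/2/1, 1/0/0, 1/0/1, 1/2/1
under TSO → 0/0/0, 0/0/1, 0/2/0, 0/2/1, 1/0/0, 1/0/1, 1/2/1
under PSO → 0/0/0, 0/0/1, 0/2/0, 0/2/1, 1/0/0, 1/0/1, 1/2/0, 1/2/1
target 0/0/1 ∈ {SC,TSO,PSO}

SC:yes TSO:yes PSO:yes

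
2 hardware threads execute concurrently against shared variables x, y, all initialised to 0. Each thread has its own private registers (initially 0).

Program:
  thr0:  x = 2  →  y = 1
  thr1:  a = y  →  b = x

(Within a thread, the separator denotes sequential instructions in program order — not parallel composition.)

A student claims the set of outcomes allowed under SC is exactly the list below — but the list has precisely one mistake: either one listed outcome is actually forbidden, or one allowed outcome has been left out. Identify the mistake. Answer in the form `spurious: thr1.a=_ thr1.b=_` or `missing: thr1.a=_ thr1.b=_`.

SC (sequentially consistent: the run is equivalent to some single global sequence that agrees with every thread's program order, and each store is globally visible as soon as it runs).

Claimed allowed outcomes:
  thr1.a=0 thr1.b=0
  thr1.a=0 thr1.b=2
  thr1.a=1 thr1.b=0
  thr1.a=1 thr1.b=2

outcome vector order: (thr1.a,thr1.b)
SC (3): 00 02 12
claimed∖SC = {10}

spurious: thr1.a=1 thr1.b=0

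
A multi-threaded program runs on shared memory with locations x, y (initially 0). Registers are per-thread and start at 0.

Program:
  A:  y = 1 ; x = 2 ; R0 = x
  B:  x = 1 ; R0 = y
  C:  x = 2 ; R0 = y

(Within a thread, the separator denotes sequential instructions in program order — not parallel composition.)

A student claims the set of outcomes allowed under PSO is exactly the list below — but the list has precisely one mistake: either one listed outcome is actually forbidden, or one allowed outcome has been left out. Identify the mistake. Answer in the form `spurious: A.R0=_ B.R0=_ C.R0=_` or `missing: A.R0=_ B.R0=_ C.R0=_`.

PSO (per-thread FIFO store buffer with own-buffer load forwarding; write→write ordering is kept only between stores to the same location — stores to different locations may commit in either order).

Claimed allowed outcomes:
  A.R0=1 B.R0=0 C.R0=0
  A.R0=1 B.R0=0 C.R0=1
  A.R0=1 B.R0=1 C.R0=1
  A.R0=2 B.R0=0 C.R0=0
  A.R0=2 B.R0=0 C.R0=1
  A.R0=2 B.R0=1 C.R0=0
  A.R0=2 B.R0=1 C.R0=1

missing: A.R0=1 B.R0=1 C.R0=0

outcome vector order: (A.R0,B.R0,C.R0)
PSO (8): 100, 101, 110, 111, 200, 201, 210, 211
PSO∖claimed = {110}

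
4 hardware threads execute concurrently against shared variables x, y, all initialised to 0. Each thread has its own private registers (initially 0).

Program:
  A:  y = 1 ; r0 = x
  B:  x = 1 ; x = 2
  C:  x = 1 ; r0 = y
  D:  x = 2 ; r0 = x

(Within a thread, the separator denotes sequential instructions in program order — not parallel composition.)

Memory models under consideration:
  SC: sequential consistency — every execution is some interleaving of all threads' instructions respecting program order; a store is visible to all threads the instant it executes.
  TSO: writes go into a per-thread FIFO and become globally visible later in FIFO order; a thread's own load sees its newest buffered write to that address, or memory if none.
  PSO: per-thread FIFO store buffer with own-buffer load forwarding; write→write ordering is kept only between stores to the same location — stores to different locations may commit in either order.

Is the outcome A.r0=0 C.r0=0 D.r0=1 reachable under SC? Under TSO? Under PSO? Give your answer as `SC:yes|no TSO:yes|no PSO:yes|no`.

outcome vector order: (A.r0,C.r0,D.r0)
under SC → (0,1,1) (0,1,2) (1,0,1) (1,0,2) (1,1,1) (1,1,2) (2,0,1) (2,0,2) (2,1,1) (2,1,2)
under TSO → (0,0,1) (0,0,2) (0,1,1) (0,1,2) (1,0,1) (1,0,2) (1,1,1) (1,1,2) (2,0,1) (2,0,2) (2,1,1) (2,1,2)
under PSO → (0,0,1) (0,0,2) (0,1,1) (0,1,2) (1,0,1) (1,0,2) (1,1,1) (1,1,2) (2,0,1) (2,0,2) (2,1,1) (2,1,2)
target (0,0,1) ∈ {TSO,PSO}

SC:no TSO:yes PSO:yes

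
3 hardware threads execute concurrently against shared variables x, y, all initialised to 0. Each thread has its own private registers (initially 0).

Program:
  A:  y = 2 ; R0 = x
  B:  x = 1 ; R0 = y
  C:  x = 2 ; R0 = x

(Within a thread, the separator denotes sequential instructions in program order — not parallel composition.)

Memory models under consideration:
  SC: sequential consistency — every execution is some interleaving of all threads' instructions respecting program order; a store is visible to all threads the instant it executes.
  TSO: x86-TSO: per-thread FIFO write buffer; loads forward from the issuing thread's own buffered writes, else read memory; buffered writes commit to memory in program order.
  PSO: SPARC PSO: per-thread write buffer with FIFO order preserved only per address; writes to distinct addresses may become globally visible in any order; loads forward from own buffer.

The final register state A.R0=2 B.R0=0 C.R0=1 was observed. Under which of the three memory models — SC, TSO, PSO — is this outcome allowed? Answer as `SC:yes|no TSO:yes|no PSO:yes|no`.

outcome vector order: (A.R0,B.R0,C.R0)
SC (9): <0 2 1>; <0 2 2>; <1 0 1>; <1 0 2>; <1 2 1>; <1 2 2>; <2 0 2>; <2 2 1>; <2 2 2>
TSO (12): <0 0 1>; <0 0 2>; <0 2 1>; <0 2 2>; <1 0 1>; <1 0 2>; <1 2 1>; <1 2 2>; <2 0 1>; <2 0 2>; <2 2 1>; <2 2 2>
PSO (12): <0 0 1>; <0 0 2>; <0 2 1>; <0 2 2>; <1 0 1>; <1 0 2>; <1 2 1>; <1 2 2>; <2 0 1>; <2 0 2>; <2 2 1>; <2 2 2>
target <2 0 1> ∈ {TSO,PSO}

SC:no TSO:yes PSO:yes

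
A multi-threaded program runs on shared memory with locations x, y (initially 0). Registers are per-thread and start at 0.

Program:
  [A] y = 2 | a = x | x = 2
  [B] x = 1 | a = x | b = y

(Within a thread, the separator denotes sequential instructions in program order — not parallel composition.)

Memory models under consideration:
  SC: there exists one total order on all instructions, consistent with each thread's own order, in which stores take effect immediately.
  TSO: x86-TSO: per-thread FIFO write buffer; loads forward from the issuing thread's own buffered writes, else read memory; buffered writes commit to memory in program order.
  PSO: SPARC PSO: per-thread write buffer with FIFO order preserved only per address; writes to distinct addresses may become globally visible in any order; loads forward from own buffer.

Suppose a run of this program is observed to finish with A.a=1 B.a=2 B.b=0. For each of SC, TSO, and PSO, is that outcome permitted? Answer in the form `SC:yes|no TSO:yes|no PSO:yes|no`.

SC:no TSO:no PSO:yes

outcome vector order: (A.a,B.a,B.b)
SC: 5 outcomes — {012, 022, 110, 112, 122}
TSO: 6 outcomes — {010, 012, 022, 110, 112, 122}
PSO: 8 outcomes — {010, 012, 020, 022, 110, 112, 120, 122}
target 120 ∈ {PSO}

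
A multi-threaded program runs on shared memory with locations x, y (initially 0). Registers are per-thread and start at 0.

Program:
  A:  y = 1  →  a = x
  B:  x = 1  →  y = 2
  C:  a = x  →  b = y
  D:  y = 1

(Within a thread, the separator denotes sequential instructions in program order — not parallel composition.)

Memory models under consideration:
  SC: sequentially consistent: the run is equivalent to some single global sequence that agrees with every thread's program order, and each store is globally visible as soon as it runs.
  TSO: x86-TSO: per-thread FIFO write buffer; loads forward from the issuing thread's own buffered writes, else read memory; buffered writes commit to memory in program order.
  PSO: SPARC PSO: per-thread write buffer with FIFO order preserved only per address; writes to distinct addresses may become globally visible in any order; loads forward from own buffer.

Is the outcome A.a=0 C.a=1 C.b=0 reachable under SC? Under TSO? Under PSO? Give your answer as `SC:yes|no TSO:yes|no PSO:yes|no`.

outcome vector order: (A.a,C.a,C.b)
SC: 11 outcomes — {<0 0 0> <0 0 1> <0 0 2> <0 1 1> <0 1 2> <1 0 0> <1 0 1> <1 0 2> <1 1 0> <1 1 1> <1 1 2>}
TSO: 12 outcomes — {<0 0 0> <0 0 1> <0 0 2> <0 1 0> <0 1 1> <0 1 2> <1 0 0> <1 0 1> <1 0 2> <1 1 0> <1 1 1> <1 1 2>}
PSO: 12 outcomes — {<0 0 0> <0 0 1> <0 0 2> <0 1 0> <0 1 1> <0 1 2> <1 0 0> <1 0 1> <1 0 2> <1 1 0> <1 1 1> <1 1 2>}
target <0 1 0> ∈ {TSO,PSO}

SC:no TSO:yes PSO:yes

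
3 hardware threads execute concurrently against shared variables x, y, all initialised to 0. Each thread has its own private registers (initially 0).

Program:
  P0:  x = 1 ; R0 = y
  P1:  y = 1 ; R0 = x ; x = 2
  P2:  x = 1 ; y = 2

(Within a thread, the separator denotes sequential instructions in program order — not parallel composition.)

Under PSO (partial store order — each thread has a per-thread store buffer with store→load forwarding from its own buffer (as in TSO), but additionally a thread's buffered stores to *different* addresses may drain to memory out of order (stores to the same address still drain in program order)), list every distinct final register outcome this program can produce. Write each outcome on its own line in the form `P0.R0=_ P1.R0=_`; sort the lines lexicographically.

P0.R0=0 P1.R0=0
P0.R0=0 P1.R0=1
P0.R0=1 P1.R0=0
P0.R0=1 P1.R0=1
P0.R0=2 P1.R0=0
P0.R0=2 P1.R0=1

outcome vector order: (P0.R0,P1.R0)
|PSO outcomes| = 6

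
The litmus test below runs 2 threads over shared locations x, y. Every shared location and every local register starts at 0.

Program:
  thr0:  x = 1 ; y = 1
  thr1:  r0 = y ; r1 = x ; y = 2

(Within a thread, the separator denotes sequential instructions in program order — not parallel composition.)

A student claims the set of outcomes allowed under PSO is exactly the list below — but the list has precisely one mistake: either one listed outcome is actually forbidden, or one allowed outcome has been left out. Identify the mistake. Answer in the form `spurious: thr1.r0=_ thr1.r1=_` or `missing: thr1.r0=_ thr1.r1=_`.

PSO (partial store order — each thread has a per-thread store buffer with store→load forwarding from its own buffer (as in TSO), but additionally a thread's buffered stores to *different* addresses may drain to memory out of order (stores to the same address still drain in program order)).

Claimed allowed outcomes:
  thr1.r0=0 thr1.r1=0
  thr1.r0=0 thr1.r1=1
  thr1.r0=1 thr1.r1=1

outcome vector order: (thr1.r0,thr1.r1)
[PSO] allowed = {00; 01; 10; 11}
PSO∖claimed = {10}

missing: thr1.r0=1 thr1.r1=0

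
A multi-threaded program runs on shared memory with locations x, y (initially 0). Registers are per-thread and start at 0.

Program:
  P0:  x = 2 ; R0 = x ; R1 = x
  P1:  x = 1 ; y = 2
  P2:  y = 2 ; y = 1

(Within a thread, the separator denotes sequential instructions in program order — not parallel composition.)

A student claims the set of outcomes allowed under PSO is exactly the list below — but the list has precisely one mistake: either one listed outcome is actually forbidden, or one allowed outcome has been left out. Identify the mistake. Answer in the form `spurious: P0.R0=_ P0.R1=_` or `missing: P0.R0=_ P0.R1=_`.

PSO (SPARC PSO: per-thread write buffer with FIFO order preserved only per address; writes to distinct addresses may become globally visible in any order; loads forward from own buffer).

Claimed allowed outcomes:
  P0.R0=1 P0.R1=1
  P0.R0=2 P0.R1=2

outcome vector order: (P0.R0,P0.R1)
PSO (3): 1/1; 2/1; 2/2
PSO∖claimed = {2/1}

missing: P0.R0=2 P0.R1=1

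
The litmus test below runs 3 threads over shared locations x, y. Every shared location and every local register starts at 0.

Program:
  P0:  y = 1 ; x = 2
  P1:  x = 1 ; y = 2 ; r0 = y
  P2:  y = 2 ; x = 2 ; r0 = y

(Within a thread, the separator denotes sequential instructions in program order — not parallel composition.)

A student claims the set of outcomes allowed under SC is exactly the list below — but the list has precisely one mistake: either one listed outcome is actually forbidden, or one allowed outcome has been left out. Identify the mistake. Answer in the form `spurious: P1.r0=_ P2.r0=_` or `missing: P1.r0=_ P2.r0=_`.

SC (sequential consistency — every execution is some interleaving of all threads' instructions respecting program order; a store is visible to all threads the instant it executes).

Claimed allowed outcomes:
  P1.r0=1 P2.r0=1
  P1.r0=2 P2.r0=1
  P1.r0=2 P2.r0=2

outcome vector order: (P1.r0,P2.r0)
[SC] allowed = {(1,1); (1,2); (2,1); (2,2)}
SC∖claimed = {(1,2)}

missing: P1.r0=1 P2.r0=2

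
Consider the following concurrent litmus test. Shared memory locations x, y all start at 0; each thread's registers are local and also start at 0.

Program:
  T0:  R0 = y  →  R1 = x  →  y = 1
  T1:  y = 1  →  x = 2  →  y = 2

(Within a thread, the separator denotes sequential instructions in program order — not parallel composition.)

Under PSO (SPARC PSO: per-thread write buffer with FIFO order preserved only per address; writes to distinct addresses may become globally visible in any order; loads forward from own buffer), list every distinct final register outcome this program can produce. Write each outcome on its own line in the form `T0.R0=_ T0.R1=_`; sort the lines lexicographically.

T0.R0=0 T0.R1=0
T0.R0=0 T0.R1=2
T0.R0=1 T0.R1=0
T0.R0=1 T0.R1=2
T0.R0=2 T0.R1=0
T0.R0=2 T0.R1=2

outcome vector order: (T0.R0,T0.R1)
|PSO outcomes| = 6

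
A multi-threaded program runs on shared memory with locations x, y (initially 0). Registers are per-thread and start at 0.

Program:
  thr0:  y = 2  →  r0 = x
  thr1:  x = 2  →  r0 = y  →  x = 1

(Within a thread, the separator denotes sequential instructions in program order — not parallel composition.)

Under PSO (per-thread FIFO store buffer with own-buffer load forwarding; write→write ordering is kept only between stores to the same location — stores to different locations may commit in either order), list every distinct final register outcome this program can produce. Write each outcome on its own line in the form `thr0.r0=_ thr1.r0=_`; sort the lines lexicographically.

thr0.r0=0 thr1.r0=0
thr0.r0=0 thr1.r0=2
thr0.r0=1 thr1.r0=0
thr0.r0=1 thr1.r0=2
thr0.r0=2 thr1.r0=0
thr0.r0=2 thr1.r0=2

outcome vector order: (thr0.r0,thr1.r0)
|PSO outcomes| = 6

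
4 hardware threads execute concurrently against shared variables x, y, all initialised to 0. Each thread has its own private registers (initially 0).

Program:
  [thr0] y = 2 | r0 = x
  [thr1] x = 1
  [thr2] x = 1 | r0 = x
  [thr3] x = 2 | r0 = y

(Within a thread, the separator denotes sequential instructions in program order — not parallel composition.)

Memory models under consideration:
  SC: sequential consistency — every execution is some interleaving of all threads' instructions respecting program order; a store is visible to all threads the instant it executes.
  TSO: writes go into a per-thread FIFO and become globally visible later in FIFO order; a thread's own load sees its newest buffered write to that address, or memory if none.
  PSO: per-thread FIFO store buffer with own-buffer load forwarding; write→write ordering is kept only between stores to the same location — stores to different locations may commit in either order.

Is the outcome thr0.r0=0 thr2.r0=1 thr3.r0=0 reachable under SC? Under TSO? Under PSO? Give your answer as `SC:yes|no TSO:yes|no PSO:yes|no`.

outcome vector order: (thr0.r0,thr2.r0,thr3.r0)
under SC → (0,1,2), (0,2,2), (1,1,0), (1,1,2), (1,2,0), (1,2,2), (2,1,0), (2,1,2), (2,2,0), (2,2,2)
under TSO → (0,1,0), (0,1,2), (0,2,0), (0,2,2), (1,1,0), (1,1,2), (1,2,0), (1,2,2), (2,1,0), (2,1,2), (2,2,0), (2,2,2)
under PSO → (0,1,0), (0,1,2), (0,2,0), (0,2,2), (1,1,0), (1,1,2), (1,2,0), (1,2,2), (2,1,0), (2,1,2), (2,2,0), (2,2,2)
target (0,1,0) ∈ {TSO,PSO}

SC:no TSO:yes PSO:yes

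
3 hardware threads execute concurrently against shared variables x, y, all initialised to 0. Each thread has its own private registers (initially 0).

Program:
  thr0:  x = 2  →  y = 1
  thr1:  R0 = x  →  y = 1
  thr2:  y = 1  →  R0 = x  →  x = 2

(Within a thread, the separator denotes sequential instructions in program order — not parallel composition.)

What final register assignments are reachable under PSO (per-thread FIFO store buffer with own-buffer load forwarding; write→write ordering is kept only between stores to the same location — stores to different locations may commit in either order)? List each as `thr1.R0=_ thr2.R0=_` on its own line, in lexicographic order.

outcome vector order: (thr1.R0,thr2.R0)
|PSO outcomes| = 4

thr1.R0=0 thr2.R0=0
thr1.R0=0 thr2.R0=2
thr1.R0=2 thr2.R0=0
thr1.R0=2 thr2.R0=2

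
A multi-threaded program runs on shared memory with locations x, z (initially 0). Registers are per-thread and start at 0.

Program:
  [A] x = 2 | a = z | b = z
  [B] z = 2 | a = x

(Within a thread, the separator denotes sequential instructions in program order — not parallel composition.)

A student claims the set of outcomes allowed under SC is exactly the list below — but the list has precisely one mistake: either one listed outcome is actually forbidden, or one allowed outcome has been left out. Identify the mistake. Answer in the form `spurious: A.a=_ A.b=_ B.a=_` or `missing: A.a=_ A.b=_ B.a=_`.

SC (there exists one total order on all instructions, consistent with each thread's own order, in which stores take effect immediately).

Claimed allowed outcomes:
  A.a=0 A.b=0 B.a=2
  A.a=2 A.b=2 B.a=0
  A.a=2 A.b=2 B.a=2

outcome vector order: (A.a,A.b,B.a)
SC (4): 0/0/2, 0/2/2, 2/2/0, 2/2/2
SC∖claimed = {0/2/2}

missing: A.a=0 A.b=2 B.a=2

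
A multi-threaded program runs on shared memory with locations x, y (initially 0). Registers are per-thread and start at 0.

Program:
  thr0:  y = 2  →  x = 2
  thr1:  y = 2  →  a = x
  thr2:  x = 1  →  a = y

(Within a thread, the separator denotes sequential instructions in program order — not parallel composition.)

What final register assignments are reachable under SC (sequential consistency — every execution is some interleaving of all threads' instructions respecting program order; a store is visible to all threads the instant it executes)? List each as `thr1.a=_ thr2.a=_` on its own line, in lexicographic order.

outcome vector order: (thr1.a,thr2.a)
|SC outcomes| = 5

thr1.a=0 thr2.a=2
thr1.a=1 thr2.a=0
thr1.a=1 thr2.a=2
thr1.a=2 thr2.a=0
thr1.a=2 thr2.a=2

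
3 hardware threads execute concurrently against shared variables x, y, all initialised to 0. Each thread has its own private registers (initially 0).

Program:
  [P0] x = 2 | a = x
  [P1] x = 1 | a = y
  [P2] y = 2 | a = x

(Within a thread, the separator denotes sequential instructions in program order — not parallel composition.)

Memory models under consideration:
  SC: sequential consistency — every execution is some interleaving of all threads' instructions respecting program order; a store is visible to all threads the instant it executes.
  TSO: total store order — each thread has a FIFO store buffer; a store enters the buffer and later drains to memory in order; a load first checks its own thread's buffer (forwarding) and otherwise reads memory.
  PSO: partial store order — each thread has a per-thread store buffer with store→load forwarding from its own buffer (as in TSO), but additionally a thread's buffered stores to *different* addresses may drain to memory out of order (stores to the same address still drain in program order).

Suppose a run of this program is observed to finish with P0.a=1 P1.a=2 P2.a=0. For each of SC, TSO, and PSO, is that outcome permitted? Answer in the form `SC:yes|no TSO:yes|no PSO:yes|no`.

outcome vector order: (P0.a,P1.a,P2.a)
SC: 9 outcomes — {101, 120, 121, 122, 201, 202, 220, 221, 222}
TSO: 12 outcomes — {100, 101, 102, 120, 121, 122, 200, 201, 202, 220, 221, 222}
PSO: 12 outcomes — {100, 101, 102, 120, 121, 122, 200, 201, 202, 220, 221, 222}
target 120 ∈ {SC,TSO,PSO}

SC:yes TSO:yes PSO:yes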